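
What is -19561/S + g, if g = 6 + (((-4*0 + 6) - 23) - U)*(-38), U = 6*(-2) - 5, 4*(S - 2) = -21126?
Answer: 102476/10559 ≈ 9.7051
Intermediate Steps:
S = -10559/2 (S = 2 + (¼)*(-21126) = 2 - 10563/2 = -10559/2 ≈ -5279.5)
U = -17 (U = -12 - 5 = -17)
g = 6 (g = 6 + (((-4*0 + 6) - 23) - 1*(-17))*(-38) = 6 + (((0 + 6) - 23) + 17)*(-38) = 6 + ((6 - 23) + 17)*(-38) = 6 + (-17 + 17)*(-38) = 6 + 0*(-38) = 6 + 0 = 6)
-19561/S + g = -19561/(-10559/2) + 6 = -19561*(-2/10559) + 6 = 39122/10559 + 6 = 102476/10559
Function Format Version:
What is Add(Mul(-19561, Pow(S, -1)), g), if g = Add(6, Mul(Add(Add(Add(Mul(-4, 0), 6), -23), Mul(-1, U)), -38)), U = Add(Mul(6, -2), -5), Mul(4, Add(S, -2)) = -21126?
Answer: Rational(102476, 10559) ≈ 9.7051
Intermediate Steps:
S = Rational(-10559, 2) (S = Add(2, Mul(Rational(1, 4), -21126)) = Add(2, Rational(-10563, 2)) = Rational(-10559, 2) ≈ -5279.5)
U = -17 (U = Add(-12, -5) = -17)
g = 6 (g = Add(6, Mul(Add(Add(Add(Mul(-4, 0), 6), -23), Mul(-1, -17)), -38)) = Add(6, Mul(Add(Add(Add(0, 6), -23), 17), -38)) = Add(6, Mul(Add(Add(6, -23), 17), -38)) = Add(6, Mul(Add(-17, 17), -38)) = Add(6, Mul(0, -38)) = Add(6, 0) = 6)
Add(Mul(-19561, Pow(S, -1)), g) = Add(Mul(-19561, Pow(Rational(-10559, 2), -1)), 6) = Add(Mul(-19561, Rational(-2, 10559)), 6) = Add(Rational(39122, 10559), 6) = Rational(102476, 10559)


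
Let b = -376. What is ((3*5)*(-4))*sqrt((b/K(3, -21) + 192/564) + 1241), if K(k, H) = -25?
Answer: -12*sqrt(69383609)/47 ≈ -2126.7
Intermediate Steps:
((3*5)*(-4))*sqrt((b/K(3, -21) + 192/564) + 1241) = ((3*5)*(-4))*sqrt((-376/(-25) + 192/564) + 1241) = (15*(-4))*sqrt((-376*(-1/25) + 192*(1/564)) + 1241) = -60*sqrt((376/25 + 16/47) + 1241) = -60*sqrt(18072/1175 + 1241) = -12*sqrt(69383609)/47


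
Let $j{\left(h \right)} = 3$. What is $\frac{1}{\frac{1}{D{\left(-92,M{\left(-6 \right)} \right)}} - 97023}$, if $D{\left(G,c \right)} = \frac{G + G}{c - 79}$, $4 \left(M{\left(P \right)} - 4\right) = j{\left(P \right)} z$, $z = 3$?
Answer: $- \frac{736}{71408637} \approx -1.0307 \cdot 10^{-5}$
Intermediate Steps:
$M{\left(P \right)} = \frac{25}{4}$ ($M{\left(P \right)} = 4 + \frac{3 \cdot 3}{4} = 4 + \frac{1}{4} \cdot 9 = 4 + \frac{9}{4} = \frac{25}{4}$)
$D{\left(G,c \right)} = \frac{2 G}{-79 + c}$
$\frac{1}{\frac{1}{D{\left(-92,M{\left(-6 \right)} \right)}} - 97023} = \frac{1}{\frac{1}{2 \left(-92\right) \frac{1}{-79 + \frac{25}{4}}} - 97023} = \frac{1}{\frac{1}{2 \left(-92\right) \frac{1}{- \frac{291}{4}}} - 97023} = \frac{1}{\frac{1}{2 \left(-92\right) \left(- \frac{4}{291}\right)} - 97023} = \frac{1}{\frac{1}{\frac{736}{291}} - 97023} = \frac{1}{\frac{291}{736} - 97023} = \frac{1}{- \frac{71408637}{736}} = - \frac{736}{71408637}$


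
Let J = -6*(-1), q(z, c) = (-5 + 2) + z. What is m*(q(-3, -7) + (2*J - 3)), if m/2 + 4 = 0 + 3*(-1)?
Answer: -42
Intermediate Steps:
m = -14 (m = -8 + 2*(0 + 3*(-1)) = -8 + 2*(0 - 3) = -8 + 2*(-3) = -8 - 6 = -14)
q(z, c) = -3 + z
J = 6 (J = -1*(-6) = 6)
m*(q(-3, -7) + (2*J - 3)) = -14*((-3 - 3) + (2*6 - 3)) = -14*(-6 + (12 - 3)) = -14*(-6 + 9) = -14*3 = -42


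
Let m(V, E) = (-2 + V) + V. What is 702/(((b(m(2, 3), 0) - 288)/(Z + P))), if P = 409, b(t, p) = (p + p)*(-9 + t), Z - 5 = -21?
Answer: -15327/16 ≈ -957.94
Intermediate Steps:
Z = -16 (Z = 5 - 21 = -16)
m(V, E) = -2 + 2*V
b(t, p) = 2*p*(-9 + t) (b(t, p) = (2*p)*(-9 + t) = 2*p*(-9 + t))
702/(((b(m(2, 3), 0) - 288)/(Z + P))) = 702/(((2*0*(-9 + (-2 + 2*2)) - 288)/(-16 + 409))) = 702/(((2*0*(-9 + (-2 + 4)) - 288)/393)) = 702/(((2*0*(-9 + 2) - 288)*(1/393))) = 702/(((2*0*(-7) - 288)*(1/393))) = 702/(((0 - 288)*(1/393))) = 702/((-288*1/393)) = 702/(-96/131) = 702*(-131/96) = -15327/16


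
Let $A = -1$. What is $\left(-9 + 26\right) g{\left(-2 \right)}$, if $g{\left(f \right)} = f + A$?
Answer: $-51$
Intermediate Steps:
$g{\left(f \right)} = -1 + f$ ($g{\left(f \right)} = f - 1 = -1 + f$)
$\left(-9 + 26\right) g{\left(-2 \right)} = \left(-9 + 26\right) \left(-1 - 2\right) = 17 \left(-3\right) = -51$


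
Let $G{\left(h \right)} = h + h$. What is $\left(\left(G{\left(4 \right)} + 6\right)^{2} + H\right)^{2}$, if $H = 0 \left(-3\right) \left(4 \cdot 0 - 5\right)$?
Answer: $38416$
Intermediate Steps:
$G{\left(h \right)} = 2 h$
$H = 0$ ($H = 0 \left(0 - 5\right) = 0 \left(-5\right) = 0$)
$\left(\left(G{\left(4 \right)} + 6\right)^{2} + H\right)^{2} = \left(\left(2 \cdot 4 + 6\right)^{2} + 0\right)^{2} = \left(\left(8 + 6\right)^{2} + 0\right)^{2} = \left(14^{2} + 0\right)^{2} = \left(196 + 0\right)^{2} = 196^{2} = 38416$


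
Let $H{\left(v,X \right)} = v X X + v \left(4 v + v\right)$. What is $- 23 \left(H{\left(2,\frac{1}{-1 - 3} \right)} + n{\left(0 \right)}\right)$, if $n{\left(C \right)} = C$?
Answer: $- \frac{3703}{8} \approx -462.88$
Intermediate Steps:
$H{\left(v,X \right)} = 5 v^{2} + v X^{2}$ ($H{\left(v,X \right)} = X v X + v 5 v = v X^{2} + 5 v^{2} = 5 v^{2} + v X^{2}$)
$- 23 \left(H{\left(2,\frac{1}{-1 - 3} \right)} + n{\left(0 \right)}\right) = - 23 \left(2 \left(\left(\frac{1}{-1 - 3}\right)^{2} + 5 \cdot 2\right) + 0\right) = - 23 \left(2 \left(\left(\frac{1}{-4}\right)^{2} + 10\right) + 0\right) = - 23 \left(2 \left(\left(- \frac{1}{4}\right)^{2} + 10\right) + 0\right) = - 23 \left(2 \left(\frac{1}{16} + 10\right) + 0\right) = - 23 \left(2 \cdot \frac{161}{16} + 0\right) = - 23 \left(\frac{161}{8} + 0\right) = \left(-23\right) \frac{161}{8} = - \frac{3703}{8}$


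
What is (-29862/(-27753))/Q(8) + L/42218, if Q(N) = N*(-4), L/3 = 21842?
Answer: 431308065/284042704 ≈ 1.5185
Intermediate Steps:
L = 65526 (L = 3*21842 = 65526)
Q(N) = -4*N
(-29862/(-27753))/Q(8) + L/42218 = (-29862/(-27753))/((-4*8)) + 65526/42218 = -29862*(-1/27753)/(-32) + 65526*(1/42218) = (9954/9251)*(-1/32) + 32763/21109 = -4977/148016 + 32763/21109 = 431308065/284042704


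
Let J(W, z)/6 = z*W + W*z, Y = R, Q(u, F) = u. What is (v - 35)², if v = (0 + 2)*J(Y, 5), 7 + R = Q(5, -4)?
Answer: 75625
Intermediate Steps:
R = -2 (R = -7 + 5 = -2)
Y = -2
J(W, z) = 12*W*z (J(W, z) = 6*(z*W + W*z) = 6*(W*z + W*z) = 6*(2*W*z) = 12*W*z)
v = -240 (v = (0 + 2)*(12*(-2)*5) = 2*(-120) = -240)
(v - 35)² = (-240 - 35)² = (-275)² = 75625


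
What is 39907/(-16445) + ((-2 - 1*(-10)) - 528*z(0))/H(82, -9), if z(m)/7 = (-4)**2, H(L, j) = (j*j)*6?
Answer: -495877381/3996135 ≈ -124.09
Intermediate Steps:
H(L, j) = 6*j**2 (H(L, j) = j**2*6 = 6*j**2)
z(m) = 112 (z(m) = 7*(-4)**2 = 7*16 = 112)
39907/(-16445) + ((-2 - 1*(-10)) - 528*z(0))/H(82, -9) = 39907/(-16445) + ((-2 - 1*(-10)) - 528*112)/((6*(-9)**2)) = 39907*(-1/16445) + ((-2 + 10) - 88*672)/((6*81)) = -39907/16445 + (8 - 59136)/486 = -39907/16445 - 59128*1/486 = -39907/16445 - 29564/243 = -495877381/3996135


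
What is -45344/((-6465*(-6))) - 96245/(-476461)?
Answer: -8935652017/9240961095 ≈ -0.96696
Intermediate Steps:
-45344/((-6465*(-6))) - 96245/(-476461) = -45344/38790 - 96245*(-1/476461) = -45344*1/38790 + 96245/476461 = -22672/19395 + 96245/476461 = -8935652017/9240961095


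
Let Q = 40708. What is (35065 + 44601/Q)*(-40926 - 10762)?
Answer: -18445775364562/10177 ≈ -1.8125e+9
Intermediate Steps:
(35065 + 44601/Q)*(-40926 - 10762) = (35065 + 44601/40708)*(-40926 - 10762) = (35065 + 44601*(1/40708))*(-51688) = (35065 + 44601/40708)*(-51688) = (1427470621/40708)*(-51688) = -18445775364562/10177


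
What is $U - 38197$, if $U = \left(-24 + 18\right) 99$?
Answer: $-38791$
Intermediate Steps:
$U = -594$ ($U = \left(-6\right) 99 = -594$)
$U - 38197 = -594 - 38197 = -38791$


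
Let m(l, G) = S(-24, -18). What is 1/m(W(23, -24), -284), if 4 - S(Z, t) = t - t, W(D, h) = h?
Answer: ¼ ≈ 0.25000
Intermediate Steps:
S(Z, t) = 4 (S(Z, t) = 4 - (t - t) = 4 - 1*0 = 4 + 0 = 4)
m(l, G) = 4
1/m(W(23, -24), -284) = 1/4 = ¼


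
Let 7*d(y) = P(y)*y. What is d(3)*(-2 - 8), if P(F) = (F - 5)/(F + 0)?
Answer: 20/7 ≈ 2.8571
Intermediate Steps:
P(F) = (-5 + F)/F
d(y) = -5/7 + y/7 (d(y) = (((-5 + y)/y)*y)/7 = (-5 + y)/7 = -5/7 + y/7)
d(3)*(-2 - 8) = (-5/7 + (⅐)*3)*(-2 - 8) = (-5/7 + 3/7)*(-10) = -2/7*(-10) = 20/7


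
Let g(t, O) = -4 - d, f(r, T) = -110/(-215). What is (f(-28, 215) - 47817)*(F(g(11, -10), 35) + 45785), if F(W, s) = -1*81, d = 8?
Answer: -93972405736/43 ≈ -2.1854e+9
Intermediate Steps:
f(r, T) = 22/43 (f(r, T) = -110*(-1/215) = 22/43)
g(t, O) = -12 (g(t, O) = -4 - 1*8 = -4 - 8 = -12)
F(W, s) = -81
(f(-28, 215) - 47817)*(F(g(11, -10), 35) + 45785) = (22/43 - 47817)*(-81 + 45785) = -2056109/43*45704 = -93972405736/43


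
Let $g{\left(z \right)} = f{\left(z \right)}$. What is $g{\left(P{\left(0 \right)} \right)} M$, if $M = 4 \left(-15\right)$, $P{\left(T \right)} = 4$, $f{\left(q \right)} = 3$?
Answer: $-180$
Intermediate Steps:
$g{\left(z \right)} = 3$
$M = -60$
$g{\left(P{\left(0 \right)} \right)} M = 3 \left(-60\right) = -180$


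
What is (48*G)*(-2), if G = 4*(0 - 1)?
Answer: 384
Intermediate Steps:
G = -4 (G = 4*(-1) = -4)
(48*G)*(-2) = (48*(-4))*(-2) = -192*(-2) = 384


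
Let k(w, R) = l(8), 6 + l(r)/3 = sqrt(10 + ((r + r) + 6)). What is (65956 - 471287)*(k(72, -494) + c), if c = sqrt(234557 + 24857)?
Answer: 7295958 - 4863972*sqrt(2) - 405331*sqrt(259414) ≈ -2.0603e+8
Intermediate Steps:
l(r) = -18 + 3*sqrt(16 + 2*r) (l(r) = -18 + 3*sqrt(10 + ((r + r) + 6)) = -18 + 3*sqrt(10 + (2*r + 6)) = -18 + 3*sqrt(10 + (6 + 2*r)) = -18 + 3*sqrt(16 + 2*r))
k(w, R) = -18 + 12*sqrt(2) (k(w, R) = -18 + 3*sqrt(16 + 2*8) = -18 + 3*sqrt(16 + 16) = -18 + 3*sqrt(32) = -18 + 3*(4*sqrt(2)) = -18 + 12*sqrt(2))
c = sqrt(259414) ≈ 509.33
(65956 - 471287)*(k(72, -494) + c) = (65956 - 471287)*((-18 + 12*sqrt(2)) + sqrt(259414)) = -405331*(-18 + sqrt(259414) + 12*sqrt(2)) = 7295958 - 4863972*sqrt(2) - 405331*sqrt(259414)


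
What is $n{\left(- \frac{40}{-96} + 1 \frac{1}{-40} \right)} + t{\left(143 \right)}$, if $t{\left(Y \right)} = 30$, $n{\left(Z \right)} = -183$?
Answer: $-153$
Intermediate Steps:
$n{\left(- \frac{40}{-96} + 1 \frac{1}{-40} \right)} + t{\left(143 \right)} = -183 + 30 = -153$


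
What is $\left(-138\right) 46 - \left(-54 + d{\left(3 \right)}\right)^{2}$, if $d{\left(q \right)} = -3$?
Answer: $-9597$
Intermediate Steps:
$\left(-138\right) 46 - \left(-54 + d{\left(3 \right)}\right)^{2} = \left(-138\right) 46 - \left(-54 - 3\right)^{2} = -6348 - \left(-57\right)^{2} = -6348 - 3249 = -9597$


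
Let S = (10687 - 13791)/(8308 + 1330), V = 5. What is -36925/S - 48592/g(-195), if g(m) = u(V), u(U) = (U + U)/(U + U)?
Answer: 102526791/1552 ≈ 66061.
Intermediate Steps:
u(U) = 1 (u(U) = (2*U)/((2*U)) = (2*U)*(1/(2*U)) = 1)
S = -1552/4819 (S = -3104/9638 = -3104*1/9638 = -1552/4819 ≈ -0.32206)
g(m) = 1
-36925/S - 48592/g(-195) = -36925/(-1552/4819) - 48592/1 = -36925*(-4819/1552) - 48592*1 = 177941575/1552 - 48592 = 102526791/1552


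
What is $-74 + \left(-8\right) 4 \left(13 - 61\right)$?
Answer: $1462$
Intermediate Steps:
$-74 + \left(-8\right) 4 \left(13 - 61\right) = -74 - 32 \left(13 - 61\right) = -74 - -1536 = -74 + 1536 = 1462$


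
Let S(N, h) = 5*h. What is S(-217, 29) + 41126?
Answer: 41271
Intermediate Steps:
S(-217, 29) + 41126 = 5*29 + 41126 = 145 + 41126 = 41271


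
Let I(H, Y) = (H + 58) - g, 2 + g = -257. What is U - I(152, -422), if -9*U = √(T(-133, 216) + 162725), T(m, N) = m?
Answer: -469 - 4*√10162/9 ≈ -513.80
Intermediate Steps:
g = -259 (g = -2 - 257 = -259)
I(H, Y) = 317 + H (I(H, Y) = (H + 58) - 1*(-259) = (58 + H) + 259 = 317 + H)
U = -4*√10162/9 (U = -√(-133 + 162725)/9 = -4*√10162/9 ≈ -44.803)
U - I(152, -422) = -4*√10162/9 - (317 + 152) = -4*√10162/9 - 1*469 = -4*√10162/9 - 469 = -469 - 4*√10162/9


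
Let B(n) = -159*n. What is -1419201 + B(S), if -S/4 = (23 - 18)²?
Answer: -1403301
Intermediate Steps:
S = -100 (S = -4*(23 - 18)² = -4*5² = -4*25 = -100)
-1419201 + B(S) = -1419201 - 159*(-100) = -1419201 + 15900 = -1403301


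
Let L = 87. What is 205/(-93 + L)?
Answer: -205/6 ≈ -34.167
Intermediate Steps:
205/(-93 + L) = 205/(-93 + 87) = 205/(-6) = 205*(-⅙) = -205/6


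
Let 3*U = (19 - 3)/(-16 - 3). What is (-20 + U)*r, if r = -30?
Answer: 11560/19 ≈ 608.42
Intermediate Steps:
U = -16/57 (U = ((19 - 3)/(-16 - 3))/3 = (16/(-19))/3 = (16*(-1/19))/3 = (⅓)*(-16/19) = -16/57 ≈ -0.28070)
(-20 + U)*r = (-20 - 16/57)*(-30) = -1156/57*(-30) = 11560/19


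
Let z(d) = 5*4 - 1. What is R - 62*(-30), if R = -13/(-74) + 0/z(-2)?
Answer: 137653/74 ≈ 1860.2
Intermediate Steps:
z(d) = 19 (z(d) = 20 - 1 = 19)
R = 13/74 (R = -13/(-74) + 0/19 = -13*(-1/74) + 0*(1/19) = 13/74 + 0 = 13/74 ≈ 0.17568)
R - 62*(-30) = 13/74 - 62*(-30) = 13/74 + 1860 = 137653/74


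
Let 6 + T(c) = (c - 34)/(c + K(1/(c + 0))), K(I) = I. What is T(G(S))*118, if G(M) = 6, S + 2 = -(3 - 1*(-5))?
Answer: -46020/37 ≈ -1243.8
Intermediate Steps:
S = -10 (S = -2 - (3 - 1*(-5)) = -2 - (3 + 5) = -2 - 1*8 = -2 - 8 = -10)
T(c) = -6 + (-34 + c)/(c + 1/c) (T(c) = -6 + (c - 34)/(c + 1/(c + 0)) = -6 + (-34 + c)/(c + 1/c))
T(G(S))*118 = ((-6 - 1*6*(34 + 5*6))/(1 + 6²))*118 = ((-6 - 1*6*(34 + 30))/(1 + 36))*118 = ((-6 - 1*6*64)/37)*118 = ((-6 - 384)/37)*118 = ((1/37)*(-390))*118 = -390/37*118 = -46020/37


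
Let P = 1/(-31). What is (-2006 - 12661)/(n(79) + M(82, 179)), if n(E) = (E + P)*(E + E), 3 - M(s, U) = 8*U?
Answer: -454677/342485 ≈ -1.3276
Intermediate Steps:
P = -1/31 ≈ -0.032258
M(s, U) = 3 - 8*U
n(E) = 2*E*(-1/31 + E) (n(E) = (E - 1/31)*(E + E) = (-1/31 + E)*(2*E) = 2*E*(-1/31 + E))
(-2006 - 12661)/(n(79) + M(82, 179)) = (-2006 - 12661)/((2/31)*79*(-1 + 31*79) + (3 - 8*179)) = -14667/((2/31)*79*(-1 + 2449) + (3 - 1432)) = -14667/((2/31)*79*2448 - 1429) = -14667/(386784/31 - 1429) = -14667/342485/31 = -14667*31/342485 = -454677/342485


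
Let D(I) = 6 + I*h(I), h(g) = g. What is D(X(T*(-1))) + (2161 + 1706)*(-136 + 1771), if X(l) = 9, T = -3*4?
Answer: 6322632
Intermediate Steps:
T = -12
D(I) = 6 + I**2 (D(I) = 6 + I*I = 6 + I**2)
D(X(T*(-1))) + (2161 + 1706)*(-136 + 1771) = (6 + 9**2) + (2161 + 1706)*(-136 + 1771) = (6 + 81) + 3867*1635 = 87 + 6322545 = 6322632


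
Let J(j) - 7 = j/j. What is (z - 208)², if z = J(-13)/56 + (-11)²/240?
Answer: 121349812609/2822400 ≈ 42995.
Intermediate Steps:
J(j) = 8 (J(j) = 7 + j/j = 7 + 1 = 8)
z = 1087/1680 (z = 8/56 + (-11)²/240 = 8*(1/56) + 121*(1/240) = ⅐ + 121/240 = 1087/1680 ≈ 0.64702)
(z - 208)² = (1087/1680 - 208)² = (-348353/1680)² = 121349812609/2822400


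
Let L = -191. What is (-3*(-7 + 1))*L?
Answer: -3438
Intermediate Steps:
(-3*(-7 + 1))*L = -3*(-7 + 1)*(-191) = -3*(-6)*(-191) = 18*(-191) = -3438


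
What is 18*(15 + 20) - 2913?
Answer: -2283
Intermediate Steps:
18*(15 + 20) - 2913 = 18*35 - 2913 = 630 - 2913 = -2283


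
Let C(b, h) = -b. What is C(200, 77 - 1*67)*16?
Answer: -3200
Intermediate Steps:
C(200, 77 - 1*67)*16 = -1*200*16 = -200*16 = -3200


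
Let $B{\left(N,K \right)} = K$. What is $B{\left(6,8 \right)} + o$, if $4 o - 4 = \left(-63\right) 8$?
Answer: $-117$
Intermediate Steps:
$o = -125$ ($o = 1 + \frac{\left(-63\right) 8}{4} = 1 + \frac{1}{4} \left(-504\right) = 1 - 126 = -125$)
$B{\left(6,8 \right)} + o = 8 - 125 = -117$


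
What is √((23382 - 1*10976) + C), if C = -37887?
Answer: I*√25481 ≈ 159.63*I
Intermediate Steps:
√((23382 - 1*10976) + C) = √((23382 - 1*10976) - 37887) = √((23382 - 10976) - 37887) = √(12406 - 37887) = √(-25481) = I*√25481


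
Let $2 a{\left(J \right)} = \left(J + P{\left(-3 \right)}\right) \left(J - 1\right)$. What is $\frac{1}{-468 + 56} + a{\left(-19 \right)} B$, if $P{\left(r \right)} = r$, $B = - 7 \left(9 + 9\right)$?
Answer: $- \frac{11420641}{412} \approx -27720.0$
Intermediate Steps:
$B = -126$ ($B = \left(-7\right) 18 = -126$)
$a{\left(J \right)} = \frac{\left(-1 + J\right) \left(-3 + J\right)}{2}$ ($a{\left(J \right)} = \frac{\left(J - 3\right) \left(J - 1\right)}{2} = \frac{\left(-3 + J\right) \left(-1 + J\right)}{2} = \frac{\left(-1 + J\right) \left(-3 + J\right)}{2}$)
$\frac{1}{-468 + 56} + a{\left(-19 \right)} B = \frac{1}{-468 + 56} + \left(\frac{3}{2} + \frac{\left(-19\right)^{2}}{2} - -38\right) \left(-126\right) = \frac{1}{-412} + \left(\frac{3}{2} + \frac{1}{2} \cdot 361 + 38\right) \left(-126\right) = - \frac{1}{412} + \left(\frac{3}{2} + \frac{361}{2} + 38\right) \left(-126\right) = - \frac{1}{412} + 220 \left(-126\right) = - \frac{1}{412} - 27720 = - \frac{11420641}{412}$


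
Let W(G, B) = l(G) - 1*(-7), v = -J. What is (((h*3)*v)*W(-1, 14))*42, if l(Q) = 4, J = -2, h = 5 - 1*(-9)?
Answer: 38808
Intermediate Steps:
h = 14 (h = 5 + 9 = 14)
v = 2 (v = -1*(-2) = 2)
W(G, B) = 11 (W(G, B) = 4 - 1*(-7) = 4 + 7 = 11)
(((h*3)*v)*W(-1, 14))*42 = (((14*3)*2)*11)*42 = ((42*2)*11)*42 = (84*11)*42 = 924*42 = 38808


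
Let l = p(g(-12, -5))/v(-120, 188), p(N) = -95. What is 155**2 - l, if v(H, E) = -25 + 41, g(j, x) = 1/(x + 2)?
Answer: 384495/16 ≈ 24031.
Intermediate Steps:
g(j, x) = 1/(2 + x)
v(H, E) = 16
l = -95/16 ≈ -5.9375
155**2 - l = 155**2 - 1*(-95/16) = 24025 + 95/16 = 384495/16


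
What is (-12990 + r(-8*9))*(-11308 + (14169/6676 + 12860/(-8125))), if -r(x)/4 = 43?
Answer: 807284584013307/5424250 ≈ 1.4883e+8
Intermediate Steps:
r(x) = -172 (r(x) = -4*43 = -172)
(-12990 + r(-8*9))*(-11308 + (14169/6676 + 12860/(-8125))) = (-12990 - 172)*(-11308 + (14169/6676 + 12860/(-8125))) = -13162*(-11308 + (14169*(1/6676) + 12860*(-1/8125))) = -13162*(-11308 + (14169/6676 - 2572/1625)) = -13162*(-11308 + 5853953/10848500) = -13162*(-122668984047/10848500) = 807284584013307/5424250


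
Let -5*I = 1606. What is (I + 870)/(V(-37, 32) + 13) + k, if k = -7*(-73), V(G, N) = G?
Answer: 7322/15 ≈ 488.13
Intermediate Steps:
I = -1606/5 (I = -1/5*1606 = -1606/5 ≈ -321.20)
k = 511
(I + 870)/(V(-37, 32) + 13) + k = (-1606/5 + 870)/(-37 + 13) + 511 = (2744/5)/(-24) + 511 = (2744/5)*(-1/24) + 511 = -343/15 + 511 = 7322/15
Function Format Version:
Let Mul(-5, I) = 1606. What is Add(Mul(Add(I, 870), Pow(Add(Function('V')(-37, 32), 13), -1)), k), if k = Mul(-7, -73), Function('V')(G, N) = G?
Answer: Rational(7322, 15) ≈ 488.13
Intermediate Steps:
I = Rational(-1606, 5) (I = Mul(Rational(-1, 5), 1606) = Rational(-1606, 5) ≈ -321.20)
k = 511
Add(Mul(Add(I, 870), Pow(Add(Function('V')(-37, 32), 13), -1)), k) = Add(Mul(Add(Rational(-1606, 5), 870), Pow(Add(-37, 13), -1)), 511) = Add(Mul(Rational(2744, 5), Pow(-24, -1)), 511) = Add(Mul(Rational(2744, 5), Rational(-1, 24)), 511) = Add(Rational(-343, 15), 511) = Rational(7322, 15)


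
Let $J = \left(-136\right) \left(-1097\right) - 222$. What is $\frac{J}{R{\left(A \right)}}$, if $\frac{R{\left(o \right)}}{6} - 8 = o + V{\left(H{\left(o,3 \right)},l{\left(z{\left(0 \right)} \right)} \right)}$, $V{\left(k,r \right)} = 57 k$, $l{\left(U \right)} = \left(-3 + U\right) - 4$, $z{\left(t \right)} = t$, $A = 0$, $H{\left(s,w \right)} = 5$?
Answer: $\frac{74485}{879} \approx 84.738$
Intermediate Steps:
$J = 148970$ ($J = 149192 - 222 = 148970$)
$l{\left(U \right)} = -7 + U$
$R{\left(o \right)} = 1758 + 6 o$ ($R{\left(o \right)} = 48 + 6 \left(o + 57 \cdot 5\right) = 48 + 6 \left(o + 285\right) = 48 + 6 \left(285 + o\right) = 48 + \left(1710 + 6 o\right) = 1758 + 6 o$)
$\frac{J}{R{\left(A \right)}} = \frac{148970}{1758 + 6 \cdot 0} = \frac{148970}{1758 + 0} = \frac{148970}{1758} = 148970 \cdot \frac{1}{1758} = \frac{74485}{879}$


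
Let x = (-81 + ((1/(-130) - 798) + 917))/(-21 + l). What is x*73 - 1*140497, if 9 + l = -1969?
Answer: -36511315937/259870 ≈ -1.4050e+5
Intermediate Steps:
l = -1978 (l = -9 - 1969 = -1978)
x = -4939/259870 (x = (-81 + ((1/(-130) - 798) + 917))/(-21 - 1978) = (-81 + ((-1/130 - 798) + 917))/(-1999) = (-81 + (-103741/130 + 917))*(-1/1999) = (-81 + 15469/130)*(-1/1999) = (4939/130)*(-1/1999) = -4939/259870 ≈ -0.019006)
x*73 - 1*140497 = -4939/259870*73 - 1*140497 = -360547/259870 - 140497 = -36511315937/259870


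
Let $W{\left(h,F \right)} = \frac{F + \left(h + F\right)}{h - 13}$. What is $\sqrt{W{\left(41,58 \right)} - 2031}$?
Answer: $\frac{i \sqrt{396977}}{14} \approx 45.004 i$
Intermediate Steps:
$W{\left(h,F \right)} = \frac{h + 2 F}{-13 + h}$ ($W{\left(h,F \right)} = \frac{F + \left(F + h\right)}{-13 + h} = \frac{h + 2 F}{-13 + h}$)
$\sqrt{W{\left(41,58 \right)} - 2031} = \sqrt{\frac{41 + 2 \cdot 58}{-13 + 41} - 2031} = \sqrt{\frac{41 + 116}{28} - 2031} = \sqrt{\frac{1}{28} \cdot 157 - 2031} = \sqrt{\frac{157}{28} - 2031} = \sqrt{- \frac{56711}{28}} = \frac{i \sqrt{396977}}{14}$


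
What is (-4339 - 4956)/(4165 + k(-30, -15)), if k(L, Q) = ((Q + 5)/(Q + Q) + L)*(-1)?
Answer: -195/88 ≈ -2.2159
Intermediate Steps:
k(L, Q) = -L - (5 + Q)/(2*Q) (k(L, Q) = ((5 + Q)/((2*Q)) + L)*(-1) = ((5 + Q)*(1/(2*Q)) + L)*(-1) = ((5 + Q)/(2*Q) + L)*(-1) = (L + (5 + Q)/(2*Q))*(-1) = -L - (5 + Q)/(2*Q))
(-4339 - 4956)/(4165 + k(-30, -15)) = (-4339 - 4956)/(4165 + (-½ - 1*(-30) - 5/2/(-15))) = -9295/(4165 + (-½ + 30 - 5/2*(-1/15))) = -9295/(4165 + (-½ + 30 + ⅙)) = -9295/(4165 + 89/3) = -9295/12584/3 = -9295*3/12584 = -195/88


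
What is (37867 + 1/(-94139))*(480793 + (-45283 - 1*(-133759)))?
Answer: 2029308221174728/94139 ≈ 2.1556e+10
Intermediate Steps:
(37867 + 1/(-94139))*(480793 + (-45283 - 1*(-133759))) = (37867 - 1/94139)*(480793 + (-45283 + 133759)) = 3564761512*(480793 + 88476)/94139 = (3564761512/94139)*569269 = 2029308221174728/94139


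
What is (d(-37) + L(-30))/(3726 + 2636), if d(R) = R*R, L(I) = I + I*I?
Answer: 2239/6362 ≈ 0.35193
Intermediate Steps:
L(I) = I + I²
d(R) = R²
(d(-37) + L(-30))/(3726 + 2636) = ((-37)² - 30*(1 - 30))/(3726 + 2636) = (1369 - 30*(-29))/6362 = (1369 + 870)*(1/6362) = 2239*(1/6362) = 2239/6362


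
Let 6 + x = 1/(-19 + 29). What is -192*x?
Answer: 5664/5 ≈ 1132.8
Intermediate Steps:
x = -59/10 (x = -6 + 1/(-19 + 29) = -6 + 1/10 = -6 + ⅒ = -59/10 ≈ -5.9000)
-192*x = -192*(-59/10) = 5664/5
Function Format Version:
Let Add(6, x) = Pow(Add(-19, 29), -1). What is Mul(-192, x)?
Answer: Rational(5664, 5) ≈ 1132.8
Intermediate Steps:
x = Rational(-59, 10) (x = Add(-6, Pow(Add(-19, 29), -1)) = Add(-6, Pow(10, -1)) = Add(-6, Rational(1, 10)) = Rational(-59, 10) ≈ -5.9000)
Mul(-192, x) = Mul(-192, Rational(-59, 10)) = Rational(5664, 5)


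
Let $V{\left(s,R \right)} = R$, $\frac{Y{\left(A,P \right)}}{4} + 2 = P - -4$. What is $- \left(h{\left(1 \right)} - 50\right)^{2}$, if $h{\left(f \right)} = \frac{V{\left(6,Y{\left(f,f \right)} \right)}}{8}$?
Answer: $- \frac{9409}{4} \approx -2352.3$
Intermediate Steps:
$Y{\left(A,P \right)} = 8 + 4 P$ ($Y{\left(A,P \right)} = -8 + 4 \left(P - -4\right) = -8 + 4 \left(P + 4\right) = -8 + 4 \left(4 + P\right) = -8 + \left(16 + 4 P\right) = 8 + 4 P$)
$h{\left(f \right)} = 1 + \frac{f}{2}$ ($h{\left(f \right)} = \frac{8 + 4 f}{8} = \left(8 + 4 f\right) \frac{1}{8} = 1 + \frac{f}{2}$)
$- \left(h{\left(1 \right)} - 50\right)^{2} = - \left(\left(1 + \frac{1}{2} \cdot 1\right) - 50\right)^{2} = - \left(\left(1 + \frac{1}{2}\right) - 50\right)^{2} = - \left(\frac{3}{2} - 50\right)^{2} = - \left(- \frac{97}{2}\right)^{2} = \left(-1\right) \frac{9409}{4} = - \frac{9409}{4}$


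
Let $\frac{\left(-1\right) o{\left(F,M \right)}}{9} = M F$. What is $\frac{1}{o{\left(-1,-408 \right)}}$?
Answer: $- \frac{1}{3672} \approx -0.00027233$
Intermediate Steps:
$o{\left(F,M \right)} = - 9 F M$ ($o{\left(F,M \right)} = - 9 M F = - 9 F M$)
$\frac{1}{o{\left(-1,-408 \right)}} = \frac{1}{\left(-9\right) \left(-1\right) \left(-408\right)} = \frac{1}{-3672} = - \frac{1}{3672}$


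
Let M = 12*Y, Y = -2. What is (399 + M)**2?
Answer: 140625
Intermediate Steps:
M = -24 (M = 12*(-2) = -24)
(399 + M)**2 = (399 - 24)**2 = 375**2 = 140625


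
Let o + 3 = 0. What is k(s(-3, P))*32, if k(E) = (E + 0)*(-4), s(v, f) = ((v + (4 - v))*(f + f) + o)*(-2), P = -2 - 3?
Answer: -11008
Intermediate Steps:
o = -3 (o = -3 + 0 = -3)
P = -5
s(v, f) = 6 - 16*f (s(v, f) = ((v + (4 - v))*(f + f) - 3)*(-2) = (4*(2*f) - 3)*(-2) = (8*f - 3)*(-2) = (-3 + 8*f)*(-2) = 6 - 16*f)
k(E) = -4*E (k(E) = E*(-4) = -4*E)
k(s(-3, P))*32 = -4*(6 - 16*(-5))*32 = -4*(6 + 80)*32 = -4*86*32 = -344*32 = -11008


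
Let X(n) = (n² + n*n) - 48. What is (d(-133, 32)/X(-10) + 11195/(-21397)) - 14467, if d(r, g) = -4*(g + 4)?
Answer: -5882055432/406543 ≈ -14468.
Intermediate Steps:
X(n) = -48 + 2*n² (X(n) = (n² + n²) - 48 = 2*n² - 48 = -48 + 2*n²)
d(r, g) = -16 - 4*g (d(r, g) = -4*(4 + g) = -16 - 4*g)
(d(-133, 32)/X(-10) + 11195/(-21397)) - 14467 = ((-16 - 4*32)/(-48 + 2*(-10)²) + 11195/(-21397)) - 14467 = ((-16 - 128)/(-48 + 2*100) + 11195*(-1/21397)) - 14467 = (-144/(-48 + 200) - 11195/21397) - 14467 = (-144/152 - 11195/21397) - 14467 = (-144*1/152 - 11195/21397) - 14467 = (-18/19 - 11195/21397) - 14467 = -597851/406543 - 14467 = -5882055432/406543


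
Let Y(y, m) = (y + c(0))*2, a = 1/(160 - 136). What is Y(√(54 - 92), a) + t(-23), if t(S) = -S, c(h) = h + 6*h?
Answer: 23 + 2*I*√38 ≈ 23.0 + 12.329*I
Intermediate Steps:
c(h) = 7*h
a = 1/24 ≈ 0.041667
Y(y, m) = 2*y (Y(y, m) = (y + 7*0)*2 = (y + 0)*2 = y*2 = 2*y)
Y(√(54 - 92), a) + t(-23) = 2*√(54 - 92) - 1*(-23) = 2*√(-38) + 23 = 2*(I*√38) + 23 = 2*I*√38 + 23 = 23 + 2*I*√38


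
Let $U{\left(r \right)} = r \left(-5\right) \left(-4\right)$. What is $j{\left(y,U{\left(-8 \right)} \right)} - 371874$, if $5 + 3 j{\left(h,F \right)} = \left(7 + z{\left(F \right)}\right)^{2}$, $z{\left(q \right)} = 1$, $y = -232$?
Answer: $- \frac{1115563}{3} \approx -3.7185 \cdot 10^{5}$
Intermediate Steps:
$U{\left(r \right)} = 20 r$ ($U{\left(r \right)} = - 5 r \left(-4\right) = 20 r$)
$j{\left(h,F \right)} = \frac{59}{3}$ ($j{\left(h,F \right)} = - \frac{5}{3} + \frac{\left(7 + 1\right)^{2}}{3} = - \frac{5}{3} + \frac{8^{2}}{3} = - \frac{5}{3} + \frac{1}{3} \cdot 64 = - \frac{5}{3} + \frac{64}{3} = \frac{59}{3}$)
$j{\left(y,U{\left(-8 \right)} \right)} - 371874 = \frac{59}{3} - 371874 = - \frac{1115563}{3}$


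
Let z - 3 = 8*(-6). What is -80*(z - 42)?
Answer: 6960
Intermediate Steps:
z = -45 (z = 3 + 8*(-6) = 3 - 48 = -45)
-80*(z - 42) = -80*(-45 - 42) = -80*(-87) = 6960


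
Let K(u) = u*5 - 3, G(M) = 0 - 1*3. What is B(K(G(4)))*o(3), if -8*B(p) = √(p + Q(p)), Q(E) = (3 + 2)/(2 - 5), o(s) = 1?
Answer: -I*√177/24 ≈ -0.55434*I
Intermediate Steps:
G(M) = -3 (G(M) = 0 - 3 = -3)
Q(E) = -5/3 (Q(E) = 5/(-3) = 5*(-⅓) = -5/3)
K(u) = -3 + 5*u (K(u) = 5*u - 3 = -3 + 5*u)
B(p) = -√(-5/3 + p)/8 (B(p) = -√(p - 5/3)/8 = -√(-5/3 + p)/8)
B(K(G(4)))*o(3) = -√(-15 + 9*(-3 + 5*(-3)))/24*1 = -√(-15 + 9*(-3 - 15))/24*1 = -√(-15 + 9*(-18))/24*1 = -√(-15 - 162)/24*1 = -I*√177/24*1 = -I*√177/24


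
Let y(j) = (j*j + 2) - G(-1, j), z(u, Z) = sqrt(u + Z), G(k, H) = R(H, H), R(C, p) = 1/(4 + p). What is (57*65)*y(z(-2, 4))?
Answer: 96330/7 + 3705*sqrt(2)/14 ≈ 14136.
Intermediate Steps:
G(k, H) = 1/(4 + H)
z(u, Z) = sqrt(Z + u)
y(j) = 2 + j**2 - 1/(4 + j) (y(j) = (j*j + 2) - 1/(4 + j) = (j**2 + 2) - 1/(4 + j) = (2 + j**2) - 1/(4 + j) = 2 + j**2 - 1/(4 + j))
(57*65)*y(z(-2, 4)) = (57*65)*((-1 + (2 + (sqrt(4 - 2))**2)*(4 + sqrt(4 - 2)))/(4 + sqrt(4 - 2))) = 3705*((-1 + (2 + (sqrt(2))**2)*(4 + sqrt(2)))/(4 + sqrt(2))) = 3705*((-1 + (2 + 2)*(4 + sqrt(2)))/(4 + sqrt(2))) = 3705*((-1 + 4*(4 + sqrt(2)))/(4 + sqrt(2))) = 3705*((-1 + (16 + 4*sqrt(2)))/(4 + sqrt(2))) = 3705*((15 + 4*sqrt(2))/(4 + sqrt(2))) = 3705*(15 + 4*sqrt(2))/(4 + sqrt(2))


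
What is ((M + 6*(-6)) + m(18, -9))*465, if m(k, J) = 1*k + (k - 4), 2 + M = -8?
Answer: -6510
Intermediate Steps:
M = -10 (M = -2 - 8 = -10)
m(k, J) = -4 + 2*k (m(k, J) = k + (-4 + k) = -4 + 2*k)
((M + 6*(-6)) + m(18, -9))*465 = ((-10 + 6*(-6)) + (-4 + 2*18))*465 = ((-10 - 36) + (-4 + 36))*465 = (-46 + 32)*465 = -14*465 = -6510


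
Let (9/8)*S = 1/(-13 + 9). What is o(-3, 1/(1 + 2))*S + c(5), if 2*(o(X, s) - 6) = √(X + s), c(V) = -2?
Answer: -10/3 - 2*I*√6/27 ≈ -3.3333 - 0.18144*I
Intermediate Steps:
o(X, s) = 6 + √(X + s)/2
S = -2/9 (S = 8/(9*(-13 + 9)) = (8/9)/(-4) = (8/9)*(-¼) = -2/9 ≈ -0.22222)
o(-3, 1/(1 + 2))*S + c(5) = (6 + √(-3 + 1/(1 + 2))/2)*(-2/9) - 2 = (6 + √(-3 + 1/3)/2)*(-2/9) - 2 = (6 + √(-3 + ⅓)/2)*(-2/9) - 2 = (6 + √(-8/3)/2)*(-2/9) - 2 = (6 + (2*I*√6/3)/2)*(-2/9) - 2 = (6 + I*√6/3)*(-2/9) - 2 = (-4/3 - 2*I*√6/27) - 2 = -10/3 - 2*I*√6/27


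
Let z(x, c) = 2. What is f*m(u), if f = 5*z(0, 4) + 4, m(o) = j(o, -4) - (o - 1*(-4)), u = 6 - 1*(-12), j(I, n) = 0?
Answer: -308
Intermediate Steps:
u = 18 (u = 6 + 12 = 18)
m(o) = -4 - o (m(o) = 0 - (o - 1*(-4)) = 0 - (o + 4) = 0 - (4 + o) = 0 + (-4 - o) = -4 - o)
f = 14 (f = 5*2 + 4 = 10 + 4 = 14)
f*m(u) = 14*(-4 - 1*18) = 14*(-4 - 18) = 14*(-22) = -308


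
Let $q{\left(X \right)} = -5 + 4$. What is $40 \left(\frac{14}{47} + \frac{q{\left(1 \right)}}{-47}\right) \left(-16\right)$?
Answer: $- \frac{9600}{47} \approx -204.26$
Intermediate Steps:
$q{\left(X \right)} = -1$
$40 \left(\frac{14}{47} + \frac{q{\left(1 \right)}}{-47}\right) \left(-16\right) = 40 \left(\frac{14}{47} - \frac{1}{-47}\right) \left(-16\right) = 40 \left(14 \cdot \frac{1}{47} - - \frac{1}{47}\right) \left(-16\right) = 40 \left(\frac{14}{47} + \frac{1}{47}\right) \left(-16\right) = 40 \cdot \frac{15}{47} \left(-16\right) = \frac{600}{47} \left(-16\right) = - \frac{9600}{47}$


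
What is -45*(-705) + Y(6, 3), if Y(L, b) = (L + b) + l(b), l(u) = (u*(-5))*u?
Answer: 31689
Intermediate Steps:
l(u) = -5*u**2 (l(u) = (-5*u)*u = -5*u**2)
Y(L, b) = L + b - 5*b**2 (Y(L, b) = (L + b) - 5*b**2 = L + b - 5*b**2)
-45*(-705) + Y(6, 3) = -45*(-705) + (6 + 3 - 5*3**2) = 31725 + (6 + 3 - 5*9) = 31725 + (6 + 3 - 45) = 31725 - 36 = 31689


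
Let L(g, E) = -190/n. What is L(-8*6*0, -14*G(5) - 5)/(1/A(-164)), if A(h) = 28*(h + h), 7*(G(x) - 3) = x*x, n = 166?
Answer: 872480/83 ≈ 10512.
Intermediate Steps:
G(x) = 3 + x**2/7 (G(x) = 3 + (x*x)/7 = 3 + x**2/7)
L(g, E) = -95/83 (L(g, E) = -190/166 = -190*1/166 = -95/83)
A(h) = 56*h (A(h) = 28*(2*h) = 56*h)
L(-8*6*0, -14*G(5) - 5)/(1/A(-164)) = -95*56*(-164)/83 = -95/(83*(1/(-9184))) = -95/(83*(-1/9184)) = -95/83*(-9184) = 872480/83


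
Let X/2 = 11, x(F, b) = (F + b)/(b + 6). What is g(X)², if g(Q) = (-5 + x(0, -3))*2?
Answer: 144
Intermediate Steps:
x(F, b) = (F + b)/(6 + b)
X = 22 (X = 2*11 = 22)
g(Q) = -12 (g(Q) = (-5 + (0 - 3)/(6 - 3))*2 = (-5 - 3/3)*2 = (-5 + (⅓)*(-3))*2 = (-5 - 1)*2 = -6*2 = -12)
g(X)² = (-12)² = 144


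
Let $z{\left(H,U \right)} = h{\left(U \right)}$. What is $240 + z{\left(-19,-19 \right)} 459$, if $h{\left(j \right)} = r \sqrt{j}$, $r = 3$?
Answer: $240 + 1377 i \sqrt{19} \approx 240.0 + 6002.2 i$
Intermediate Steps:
$h{\left(j \right)} = 3 \sqrt{j}$
$z{\left(H,U \right)} = 3 \sqrt{U}$
$240 + z{\left(-19,-19 \right)} 459 = 240 + 3 \sqrt{-19} \cdot 459 = 240 + 3 i \sqrt{19} \cdot 459 = 240 + 1377 i \sqrt{19}$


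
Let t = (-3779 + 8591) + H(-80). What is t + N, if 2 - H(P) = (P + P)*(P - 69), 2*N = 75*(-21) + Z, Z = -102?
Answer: -39729/2 ≈ -19865.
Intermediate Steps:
N = -1677/2 (N = (75*(-21) - 102)/2 = (-1575 - 102)/2 = (½)*(-1677) = -1677/2 ≈ -838.50)
H(P) = 2 - 2*P*(-69 + P) (H(P) = 2 - (P + P)*(P - 69) = 2 - 2*P*(-69 + P))
t = -19026 (t = (-3779 + 8591) + (2 - 2*(-80)² + 138*(-80)) = 4812 + (2 - 2*6400 - 11040) = 4812 + (2 - 12800 - 11040) = 4812 - 23838 = -19026)
t + N = -19026 - 1677/2 = -39729/2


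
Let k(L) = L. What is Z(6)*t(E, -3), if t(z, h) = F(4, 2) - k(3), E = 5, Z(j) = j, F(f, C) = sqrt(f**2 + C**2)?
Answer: -18 + 12*sqrt(5) ≈ 8.8328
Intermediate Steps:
F(f, C) = sqrt(C**2 + f**2)
t(z, h) = -3 + 2*sqrt(5) (t(z, h) = sqrt(2**2 + 4**2) - 1*3 = sqrt(4 + 16) - 3 = sqrt(20) - 3 = 2*sqrt(5) - 3 = -3 + 2*sqrt(5))
Z(6)*t(E, -3) = 6*(-3 + 2*sqrt(5)) = -18 + 12*sqrt(5)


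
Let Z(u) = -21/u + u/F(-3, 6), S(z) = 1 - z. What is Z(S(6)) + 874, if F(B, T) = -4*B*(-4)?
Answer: 210793/240 ≈ 878.30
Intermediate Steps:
F(B, T) = 16*B
Z(u) = -21/u - u/48 (Z(u) = -21/u + u/((16*(-3))) = -21/u + u/(-48) = -21/u + u*(-1/48) = -21/u - u/48)
Z(S(6)) + 874 = (-21/(1 - 1*6) - (1 - 1*6)/48) + 874 = (-21/(1 - 6) - (1 - 6)/48) + 874 = (-21/(-5) - 1/48*(-5)) + 874 = (-21*(-⅕) + 5/48) + 874 = (21/5 + 5/48) + 874 = 1033/240 + 874 = 210793/240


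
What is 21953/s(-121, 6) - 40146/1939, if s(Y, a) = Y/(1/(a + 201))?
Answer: -1048103729/48566133 ≈ -21.581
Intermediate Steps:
s(Y, a) = Y*(201 + a) (s(Y, a) = Y/(1/(201 + a)) = Y*(201 + a))
21953/s(-121, 6) - 40146/1939 = 21953/((-121*(201 + 6))) - 40146/1939 = 21953/((-121*207)) - 40146*1/1939 = 21953/(-25047) - 40146/1939 = 21953*(-1/25047) - 40146/1939 = -21953/25047 - 40146/1939 = -1048103729/48566133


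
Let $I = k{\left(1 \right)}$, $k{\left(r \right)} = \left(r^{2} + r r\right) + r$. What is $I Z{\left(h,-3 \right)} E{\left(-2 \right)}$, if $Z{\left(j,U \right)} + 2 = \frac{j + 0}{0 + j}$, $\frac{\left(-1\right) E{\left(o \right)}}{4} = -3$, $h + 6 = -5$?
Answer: $-36$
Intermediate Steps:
$h = -11$ ($h = -6 - 5 = -11$)
$E{\left(o \right)} = 12$ ($E{\left(o \right)} = \left(-4\right) \left(-3\right) = 12$)
$k{\left(r \right)} = r + 2 r^{2}$ ($k{\left(r \right)} = \left(r^{2} + r^{2}\right) + r = 2 r^{2} + r = r + 2 r^{2}$)
$I = 3$ ($I = 1 \left(1 + 2 \cdot 1\right) = 1 \left(1 + 2\right) = 1 \cdot 3 = 3$)
$Z{\left(j,U \right)} = -1$ ($Z{\left(j,U \right)} = -2 + \frac{j + 0}{0 + j} = -2 + \frac{j}{j} = -2 + 1 = -1$)
$I Z{\left(h,-3 \right)} E{\left(-2 \right)} = 3 \left(-1\right) 12 = \left(-3\right) 12 = -36$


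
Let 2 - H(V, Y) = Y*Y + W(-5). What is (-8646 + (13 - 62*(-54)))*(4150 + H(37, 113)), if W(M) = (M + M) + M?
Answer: 45461570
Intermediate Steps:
W(M) = 3*M (W(M) = 2*M + M = 3*M)
H(V, Y) = 17 - Y² (H(V, Y) = 2 - (Y*Y + 3*(-5)) = 2 - (Y² - 15) = 2 - (-15 + Y²) = 2 + (15 - Y²) = 17 - Y²)
(-8646 + (13 - 62*(-54)))*(4150 + H(37, 113)) = (-8646 + (13 - 62*(-54)))*(4150 + (17 - 1*113²)) = (-8646 + (13 + 3348))*(4150 + (17 - 1*12769)) = (-8646 + 3361)*(4150 + (17 - 12769)) = -5285*(4150 - 12752) = -5285*(-8602) = 45461570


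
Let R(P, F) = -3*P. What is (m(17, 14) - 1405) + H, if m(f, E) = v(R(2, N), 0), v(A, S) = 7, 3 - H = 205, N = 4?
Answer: -1600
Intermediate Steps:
H = -202 (H = 3 - 1*205 = 3 - 205 = -202)
m(f, E) = 7
(m(17, 14) - 1405) + H = (7 - 1405) - 202 = -1398 - 202 = -1600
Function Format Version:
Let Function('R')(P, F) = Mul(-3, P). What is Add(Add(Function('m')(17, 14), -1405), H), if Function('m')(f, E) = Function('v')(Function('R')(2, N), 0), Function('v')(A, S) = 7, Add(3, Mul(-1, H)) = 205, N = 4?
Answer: -1600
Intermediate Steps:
H = -202 (H = Add(3, Mul(-1, 205)) = Add(3, -205) = -202)
Function('m')(f, E) = 7
Add(Add(Function('m')(17, 14), -1405), H) = Add(Add(7, -1405), -202) = Add(-1398, -202) = -1600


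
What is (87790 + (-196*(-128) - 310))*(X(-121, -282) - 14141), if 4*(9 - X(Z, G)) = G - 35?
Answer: -1581889962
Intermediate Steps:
X(Z, G) = 71/4 - G/4 (X(Z, G) = 9 - (G - 35)/4 = 9 - (-35 + G)/4 = 9 + (35/4 - G/4) = 71/4 - G/4)
(87790 + (-196*(-128) - 310))*(X(-121, -282) - 14141) = (87790 + (-196*(-128) - 310))*((71/4 - ¼*(-282)) - 14141) = (87790 + (25088 - 310))*((71/4 + 141/2) - 14141) = (87790 + 24778)*(353/4 - 14141) = 112568*(-56211/4) = -1581889962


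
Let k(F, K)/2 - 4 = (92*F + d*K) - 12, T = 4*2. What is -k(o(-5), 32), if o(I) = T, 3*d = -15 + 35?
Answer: -5648/3 ≈ -1882.7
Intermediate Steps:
d = 20/3 (d = (-15 + 35)/3 = (1/3)*20 = 20/3 ≈ 6.6667)
T = 8
o(I) = 8
k(F, K) = -16 + 184*F + 40*K/3 (k(F, K) = 8 + 2*((92*F + 20*K/3) - 12) = 8 + 2*(-12 + 92*F + 20*K/3) = 8 + (-24 + 184*F + 40*K/3) = -16 + 184*F + 40*K/3)
-k(o(-5), 32) = -(-16 + 184*8 + (40/3)*32) = -(-16 + 1472 + 1280/3) = -1*5648/3 = -5648/3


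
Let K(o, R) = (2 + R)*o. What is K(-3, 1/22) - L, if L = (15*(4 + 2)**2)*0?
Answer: -135/22 ≈ -6.1364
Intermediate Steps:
K(o, R) = o*(2 + R)
L = 0 (L = (15*6**2)*0 = (15*36)*0 = 540*0 = 0)
K(-3, 1/22) - L = -3*(2 + 1/22) - 1*0 = -3*(2 + 1/22) + 0 = -3*45/22 + 0 = -135/22 + 0 = -135/22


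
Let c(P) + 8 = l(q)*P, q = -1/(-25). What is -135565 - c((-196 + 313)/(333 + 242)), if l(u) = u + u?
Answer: -1948632109/14375 ≈ -1.3556e+5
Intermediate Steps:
q = 1/25 (q = -1*(-1/25) = 1/25 ≈ 0.040000)
l(u) = 2*u
c(P) = -8 + 2*P/25 (c(P) = -8 + (2*(1/25))*P = -8 + 2*P/25)
-135565 - c((-196 + 313)/(333 + 242)) = -135565 - (-8 + 2*((-196 + 313)/(333 + 242))/25) = -135565 - (-8 + 2*(117/575)/25) = -135565 - (-8 + 2*(117*(1/575))/25) = -135565 - (-8 + (2/25)*(117/575)) = -135565 - (-8 + 234/14375) = -135565 - 1*(-114766/14375) = -135565 + 114766/14375 = -1948632109/14375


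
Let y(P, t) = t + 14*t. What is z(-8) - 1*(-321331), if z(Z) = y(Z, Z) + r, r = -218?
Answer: 320993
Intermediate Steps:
y(P, t) = 15*t
z(Z) = -218 + 15*Z (z(Z) = 15*Z - 218 = -218 + 15*Z)
z(-8) - 1*(-321331) = (-218 + 15*(-8)) - 1*(-321331) = (-218 - 120) + 321331 = -338 + 321331 = 320993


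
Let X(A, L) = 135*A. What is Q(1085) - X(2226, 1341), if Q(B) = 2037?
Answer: -298473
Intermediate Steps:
Q(1085) - X(2226, 1341) = 2037 - 135*2226 = 2037 - 1*300510 = 2037 - 300510 = -298473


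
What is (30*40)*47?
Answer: 56400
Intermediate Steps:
(30*40)*47 = 1200*47 = 56400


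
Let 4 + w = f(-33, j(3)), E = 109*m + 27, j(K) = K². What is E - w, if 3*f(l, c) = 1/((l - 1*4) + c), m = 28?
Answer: 258973/84 ≈ 3083.0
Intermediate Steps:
E = 3079 (E = 109*28 + 27 = 3052 + 27 = 3079)
f(l, c) = 1/(3*(-4 + c + l)) (f(l, c) = 1/(3*((l - 1*4) + c)) = 1/(3*((l - 4) + c)) = 1/(3*((-4 + l) + c)) = 1/(3*(-4 + c + l)))
w = -337/84 (w = -4 + 1/(3*(-4 + 3² - 33)) = -4 + 1/(3*(-4 + 9 - 33)) = -4 + (⅓)/(-28) = -4 + (⅓)*(-1/28) = -4 - 1/84 = -337/84 ≈ -4.0119)
E - w = 3079 - 1*(-337/84) = 3079 + 337/84 = 258973/84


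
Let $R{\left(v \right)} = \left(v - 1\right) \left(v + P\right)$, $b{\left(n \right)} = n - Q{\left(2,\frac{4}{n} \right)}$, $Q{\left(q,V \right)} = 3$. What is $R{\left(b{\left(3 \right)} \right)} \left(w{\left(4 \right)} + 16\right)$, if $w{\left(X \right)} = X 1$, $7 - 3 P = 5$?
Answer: $- \frac{40}{3} \approx -13.333$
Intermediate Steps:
$P = \frac{2}{3}$ ($P = \frac{7}{3} - \frac{5}{3} = \frac{2}{3} \approx 0.66667$)
$b{\left(n \right)} = -3 + n$ ($b{\left(n \right)} = n - 3 = -3 + n$)
$R{\left(v \right)} = \left(-1 + v\right) \left(\frac{2}{3} + v\right)$ ($R{\left(v \right)} = \left(v - 1\right) \left(v + \frac{2}{3}\right) = \left(-1 + v\right) \left(\frac{2}{3} + v\right)$)
$w{\left(X \right)} = X$
$R{\left(b{\left(3 \right)} \right)} \left(w{\left(4 \right)} + 16\right) = \left(- \frac{2}{3} + \left(-3 + 3\right)^{2} - \frac{-3 + 3}{3}\right) \left(4 + 16\right) = \left(- \frac{2}{3} + 0^{2} - 0\right) 20 = \left(- \frac{2}{3} + 0 + 0\right) 20 = \left(- \frac{2}{3}\right) 20 = - \frac{40}{3}$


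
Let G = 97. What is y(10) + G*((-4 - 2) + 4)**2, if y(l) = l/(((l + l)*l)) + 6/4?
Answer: 7791/20 ≈ 389.55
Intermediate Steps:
y(l) = 3/2 + 1/(2*l) (y(l) = l/(((2*l)*l)) + 6*(1/4) = l/((2*l**2)) + 3/2 = l*(1/(2*l**2)) + 3/2 = 1/(2*l) + 3/2 = 3/2 + 1/(2*l))
y(10) + G*((-4 - 2) + 4)**2 = (1/2)*(1 + 3*10)/10 + 97*((-4 - 2) + 4)**2 = (1/2)*(1/10)*(1 + 30) + 97*(-6 + 4)**2 = (1/2)*(1/10)*31 + 97*(-2)**2 = 31/20 + 97*4 = 31/20 + 388 = 7791/20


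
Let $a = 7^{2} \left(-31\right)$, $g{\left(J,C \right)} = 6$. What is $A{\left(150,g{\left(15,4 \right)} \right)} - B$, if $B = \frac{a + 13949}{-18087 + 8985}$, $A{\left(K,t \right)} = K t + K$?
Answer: $\frac{4784765}{4551} \approx 1051.4$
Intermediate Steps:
$a = -1519$ ($a = 49 \left(-31\right) = -1519$)
$A{\left(K,t \right)} = K + K t$
$B = - \frac{6215}{4551}$ ($B = \frac{-1519 + 13949}{-18087 + 8985} = \frac{12430}{-9102} = 12430 \left(- \frac{1}{9102}\right) = - \frac{6215}{4551} \approx -1.3656$)
$A{\left(150,g{\left(15,4 \right)} \right)} - B = 150 \left(1 + 6\right) - - \frac{6215}{4551} = 150 \cdot 7 + \frac{6215}{4551} = 1050 + \frac{6215}{4551} = \frac{4784765}{4551}$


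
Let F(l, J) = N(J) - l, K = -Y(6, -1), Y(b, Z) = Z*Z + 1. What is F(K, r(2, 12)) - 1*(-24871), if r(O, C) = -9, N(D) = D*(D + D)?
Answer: 25035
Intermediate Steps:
N(D) = 2*D² (N(D) = D*(2*D) = 2*D²)
Y(b, Z) = 1 + Z² (Y(b, Z) = Z² + 1 = 1 + Z²)
K = -2 (K = -(1 + (-1)²) = -(1 + 1) = -1*2 = -2)
F(l, J) = -l + 2*J² (F(l, J) = 2*J² - l = -l + 2*J²)
F(K, r(2, 12)) - 1*(-24871) = (-1*(-2) + 2*(-9)²) - 1*(-24871) = (2 + 2*81) + 24871 = (2 + 162) + 24871 = 164 + 24871 = 25035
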